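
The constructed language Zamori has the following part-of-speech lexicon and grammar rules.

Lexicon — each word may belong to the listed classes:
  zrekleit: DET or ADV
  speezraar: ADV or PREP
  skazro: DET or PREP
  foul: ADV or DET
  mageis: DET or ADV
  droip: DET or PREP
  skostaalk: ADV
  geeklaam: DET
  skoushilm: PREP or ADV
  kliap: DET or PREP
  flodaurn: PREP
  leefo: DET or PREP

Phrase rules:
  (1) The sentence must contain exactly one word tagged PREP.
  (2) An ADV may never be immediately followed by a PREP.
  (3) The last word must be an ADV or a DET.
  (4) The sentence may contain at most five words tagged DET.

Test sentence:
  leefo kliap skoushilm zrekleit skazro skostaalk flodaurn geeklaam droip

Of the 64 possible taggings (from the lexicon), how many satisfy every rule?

Candidates per position — 1:leefo {DET,PREP}; 2:kliap {DET,PREP}; 3:skoushilm {PREP,ADV}; 4:zrekleit {DET,ADV}; 5:skazro {DET,PREP}; 6:skostaalk {ADV}; 7:flodaurn {PREP}; 8:geeklaam {DET}; 9:droip {DET,PREP}.
There are 64 candidate sequences in total.
Rule 2 cannot be satisfied by any choice of tags from the lexicon.
So there is no consistent tagging.
Count = 0.

0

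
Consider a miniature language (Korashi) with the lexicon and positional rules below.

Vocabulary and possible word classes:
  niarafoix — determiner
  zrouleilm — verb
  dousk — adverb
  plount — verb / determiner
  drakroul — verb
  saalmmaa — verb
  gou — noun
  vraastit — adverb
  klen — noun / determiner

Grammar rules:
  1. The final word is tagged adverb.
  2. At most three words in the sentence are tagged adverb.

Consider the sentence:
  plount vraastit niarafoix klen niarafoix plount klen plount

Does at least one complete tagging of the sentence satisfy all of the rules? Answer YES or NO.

Candidates per position — 1:plount {verb,determiner}; 2:vraastit {adverb}; 3:niarafoix {determiner}; 4:klen {noun,determiner}; 5:niarafoix {determiner}; 6:plount {verb,determiner}; 7:klen {noun,determiner}; 8:plount {verb,determiner}.
Rule 1 cannot be satisfied by any choice of tags from the lexicon.
So there is no consistent tagging.

NO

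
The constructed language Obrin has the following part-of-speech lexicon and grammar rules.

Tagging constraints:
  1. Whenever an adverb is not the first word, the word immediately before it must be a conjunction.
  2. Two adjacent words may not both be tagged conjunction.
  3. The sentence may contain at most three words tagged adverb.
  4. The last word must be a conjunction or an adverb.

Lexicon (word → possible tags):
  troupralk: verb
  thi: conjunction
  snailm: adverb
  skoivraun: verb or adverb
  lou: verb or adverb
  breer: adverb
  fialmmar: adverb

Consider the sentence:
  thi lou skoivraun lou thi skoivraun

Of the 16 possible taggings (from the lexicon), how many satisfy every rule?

2

Candidates per position — 1:thi {conjunction}; 2:lou {verb,adverb}; 3:skoivraun {verb,adverb}; 4:lou {verb,adverb}; 5:thi {conjunction}; 6:skoivraun {verb,adverb}.
There are 16 candidate sequences in total.
The sequences that satisfy every rule: conjunction verb verb verb conjunction adverb; conjunction adverb verb verb conjunction adverb.
Count = 2.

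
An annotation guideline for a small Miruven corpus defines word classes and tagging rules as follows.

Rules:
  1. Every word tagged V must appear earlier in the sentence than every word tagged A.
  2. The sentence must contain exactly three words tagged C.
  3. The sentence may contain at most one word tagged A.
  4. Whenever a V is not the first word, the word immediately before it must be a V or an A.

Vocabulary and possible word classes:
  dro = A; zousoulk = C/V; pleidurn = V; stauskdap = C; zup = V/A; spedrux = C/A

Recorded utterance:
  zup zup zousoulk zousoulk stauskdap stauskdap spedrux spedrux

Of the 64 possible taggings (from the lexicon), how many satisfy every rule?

Candidates per position — 1:zup {V,A}; 2:zup {V,A}; 3:zousoulk {C,V}; 4:zousoulk {C,V}; 5:stauskdap {C}; 6:stauskdap {C}; 7:spedrux {C,A}; 8:spedrux {C,A}.
There are 64 candidate sequences in total.
The sequences that satisfy every rule: V V V V C C C A; V V V V C C A C.
Count = 2.

2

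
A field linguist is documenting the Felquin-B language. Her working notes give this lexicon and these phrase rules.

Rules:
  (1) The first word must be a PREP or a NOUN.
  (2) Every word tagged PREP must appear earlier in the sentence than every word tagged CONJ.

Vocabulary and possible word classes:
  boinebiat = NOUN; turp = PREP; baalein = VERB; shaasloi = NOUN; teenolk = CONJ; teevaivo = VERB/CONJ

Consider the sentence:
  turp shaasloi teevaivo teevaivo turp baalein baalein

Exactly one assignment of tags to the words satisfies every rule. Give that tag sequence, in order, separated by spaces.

Candidates per position — 1:turp {PREP}; 2:shaasloi {NOUN}; 3:teevaivo {VERB,CONJ}; 4:teevaivo {VERB,CONJ}; 5:turp {PREP}; 6:baalein {VERB}; 7:baalein {VERB}.
If word 3 were CONJ, no tagging could satisfy rule 2; so word 3 is VERB.
If word 4 were CONJ, no tagging could satisfy rule 2; so word 4 is VERB.
So the tagging must be: PREP NOUN VERB VERB PREP VERB VERB.
Checking: rule 1 satisfied; rule 2 satisfied.

PREP NOUN VERB VERB PREP VERB VERB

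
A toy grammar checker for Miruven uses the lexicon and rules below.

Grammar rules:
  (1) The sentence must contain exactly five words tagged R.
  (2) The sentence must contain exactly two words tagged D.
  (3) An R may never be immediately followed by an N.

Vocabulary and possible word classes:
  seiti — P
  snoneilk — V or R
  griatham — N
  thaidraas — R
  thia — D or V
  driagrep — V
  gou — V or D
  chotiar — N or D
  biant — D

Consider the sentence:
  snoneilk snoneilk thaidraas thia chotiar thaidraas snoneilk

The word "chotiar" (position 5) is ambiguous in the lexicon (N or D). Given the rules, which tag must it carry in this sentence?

Candidates per position — 1:snoneilk {V,R}; 2:snoneilk {V,R}; 3:thaidraas {R}; 4:thia {D,V}; 5:chotiar {N,D}; 6:thaidraas {R}; 7:snoneilk {V,R}.
Position 1: tagging it V would leave rule 1 unsatisfiable, so it must be R.
Position 2: tagging it V would leave rule 1 unsatisfiable, so it must be R.
Position 4: tagging it V would leave rule 2 unsatisfiable, so it must be D.
Position 5: tagging it N would leave rule 2 unsatisfiable, so it must be D.
Position 7: tagging it V would leave rule 1 unsatisfiable, so it must be R.
That leaves exactly one tagging: R R R D D R R.
Rule-by-rule: rule 1 ✓; rule 2 ✓; rule 3 ✓.

D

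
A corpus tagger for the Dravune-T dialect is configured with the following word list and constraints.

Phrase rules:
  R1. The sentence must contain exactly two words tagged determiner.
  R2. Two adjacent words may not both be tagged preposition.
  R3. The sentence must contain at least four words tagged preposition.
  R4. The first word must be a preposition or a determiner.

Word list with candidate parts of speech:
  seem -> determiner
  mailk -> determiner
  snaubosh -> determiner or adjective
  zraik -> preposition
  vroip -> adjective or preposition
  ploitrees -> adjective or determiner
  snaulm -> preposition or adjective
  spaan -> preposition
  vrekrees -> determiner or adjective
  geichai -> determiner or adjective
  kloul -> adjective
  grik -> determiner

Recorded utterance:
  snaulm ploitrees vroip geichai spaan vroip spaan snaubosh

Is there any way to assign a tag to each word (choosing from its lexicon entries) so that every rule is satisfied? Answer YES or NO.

YES

Candidates per position — 1:snaulm {preposition,adjective}; 2:ploitrees {adjective,determiner}; 3:vroip {adjective,preposition}; 4:geichai {determiner,adjective}; 5:spaan {preposition}; 6:vroip {adjective,preposition}; 7:spaan {preposition}; 8:snaubosh {determiner,adjective}.
One satisfying assignment: preposition determiner preposition determiner preposition adjective preposition adjective.
Rule-by-rule: rule 1 ✓; rule 2 ✓; rule 3 ✓; rule 4 ✓.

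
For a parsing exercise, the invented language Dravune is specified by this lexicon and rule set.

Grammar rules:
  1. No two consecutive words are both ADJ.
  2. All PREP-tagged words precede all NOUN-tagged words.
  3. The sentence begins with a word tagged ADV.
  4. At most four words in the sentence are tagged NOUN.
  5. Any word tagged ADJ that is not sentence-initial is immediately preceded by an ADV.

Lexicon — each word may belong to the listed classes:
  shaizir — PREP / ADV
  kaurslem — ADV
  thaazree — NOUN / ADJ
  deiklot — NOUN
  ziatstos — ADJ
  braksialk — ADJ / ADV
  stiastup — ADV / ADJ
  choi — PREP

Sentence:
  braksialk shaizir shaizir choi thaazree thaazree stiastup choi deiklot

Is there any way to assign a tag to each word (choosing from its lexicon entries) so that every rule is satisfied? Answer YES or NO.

Candidates per position — 1:braksialk {ADJ,ADV}; 2:shaizir {PREP,ADV}; 3:shaizir {PREP,ADV}; 4:choi {PREP}; 5:thaazree {NOUN,ADJ}; 6:thaazree {NOUN,ADJ}; 7:stiastup {ADV,ADJ}; 8:choi {PREP}; 9:deiklot {NOUN}.
Every candidate sequence violates at least one rule; no consistent tagging exists.

NO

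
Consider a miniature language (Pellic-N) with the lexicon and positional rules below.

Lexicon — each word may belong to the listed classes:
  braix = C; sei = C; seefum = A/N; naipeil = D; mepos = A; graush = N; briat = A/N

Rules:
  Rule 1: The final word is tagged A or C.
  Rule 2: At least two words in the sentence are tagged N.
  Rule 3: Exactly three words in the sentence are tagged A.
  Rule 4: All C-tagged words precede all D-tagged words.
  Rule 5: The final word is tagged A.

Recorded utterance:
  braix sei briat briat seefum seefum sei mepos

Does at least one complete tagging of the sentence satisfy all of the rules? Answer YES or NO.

Candidates per position — 1:braix {C}; 2:sei {C}; 3:briat {A,N}; 4:briat {A,N}; 5:seefum {A,N}; 6:seefum {A,N}; 7:sei {C}; 8:mepos {A}.
One satisfying assignment: C C N N A A C A.
Verifying each rule — rule 1 ✓; rule 2 ✓; rule 3 ✓; rule 4 ✓; rule 5 ✓.

YES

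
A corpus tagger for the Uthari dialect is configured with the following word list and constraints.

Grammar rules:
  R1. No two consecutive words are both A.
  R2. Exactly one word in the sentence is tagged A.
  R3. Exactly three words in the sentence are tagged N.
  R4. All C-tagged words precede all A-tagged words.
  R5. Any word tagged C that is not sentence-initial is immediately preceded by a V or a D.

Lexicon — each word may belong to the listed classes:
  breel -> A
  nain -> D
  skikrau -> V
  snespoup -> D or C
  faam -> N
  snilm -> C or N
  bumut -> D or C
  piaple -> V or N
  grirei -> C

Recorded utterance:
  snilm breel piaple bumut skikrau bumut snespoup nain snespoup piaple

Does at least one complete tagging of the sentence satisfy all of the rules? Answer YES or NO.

YES

Candidates per position — 1:snilm {C,N}; 2:breel {A}; 3:piaple {V,N}; 4:bumut {D,C}; 5:skikrau {V}; 6:bumut {D,C}; 7:snespoup {D,C}; 8:nain {D}; 9:snespoup {D,C}; 10:piaple {V,N}.
One satisfying assignment: N A N D V D D D D N.
Verifying each rule — rule 1 holds; rule 2 holds; rule 3 holds; rule 4 holds; rule 5 holds.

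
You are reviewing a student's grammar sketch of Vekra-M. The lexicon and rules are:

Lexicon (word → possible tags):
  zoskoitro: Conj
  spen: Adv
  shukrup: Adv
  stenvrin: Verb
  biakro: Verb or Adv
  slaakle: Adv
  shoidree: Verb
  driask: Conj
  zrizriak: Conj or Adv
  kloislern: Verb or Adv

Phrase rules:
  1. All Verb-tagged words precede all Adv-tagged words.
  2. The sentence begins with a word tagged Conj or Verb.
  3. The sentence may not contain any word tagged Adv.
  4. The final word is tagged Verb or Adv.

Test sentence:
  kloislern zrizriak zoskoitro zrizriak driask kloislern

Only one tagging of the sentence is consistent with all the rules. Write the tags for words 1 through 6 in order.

Verb Conj Conj Conj Conj Verb

Candidates per position — 1:kloislern {Verb,Adv}; 2:zrizriak {Conj,Adv}; 3:zoskoitro {Conj}; 4:zrizriak {Conj,Adv}; 5:driask {Conj}; 6:kloislern {Verb,Adv}.
Word 1 cannot be Adv — rule 2 would then fail for every completion. It is Verb.
Word 2 cannot be Adv — rule 3 would then fail for every completion. It is Conj.
Word 4 cannot be Adv — rule 3 would then fail for every completion. It is Conj.
Word 6 cannot be Adv — rule 3 would then fail for every completion. It is Verb.
That leaves exactly one tagging: Verb Conj Conj Conj Conj Verb.
Check: rule 1 ok; rule 2 ok; rule 3 ok; rule 4 ok.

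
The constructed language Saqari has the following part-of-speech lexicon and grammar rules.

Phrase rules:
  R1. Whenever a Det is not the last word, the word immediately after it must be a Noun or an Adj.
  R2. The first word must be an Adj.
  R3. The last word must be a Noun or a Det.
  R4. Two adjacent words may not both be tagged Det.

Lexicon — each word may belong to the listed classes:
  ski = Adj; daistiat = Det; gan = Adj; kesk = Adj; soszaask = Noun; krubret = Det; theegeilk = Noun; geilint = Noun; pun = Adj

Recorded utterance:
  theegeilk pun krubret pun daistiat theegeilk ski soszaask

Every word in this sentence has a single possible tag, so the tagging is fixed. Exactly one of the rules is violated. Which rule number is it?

Fixed tagging: Noun Adj Det Adj Det Noun Adj Noun.
Checking each rule: R1 ✓, R2 ✗, R3 ✓, R4 ✓.
Only rule 2 fails.

2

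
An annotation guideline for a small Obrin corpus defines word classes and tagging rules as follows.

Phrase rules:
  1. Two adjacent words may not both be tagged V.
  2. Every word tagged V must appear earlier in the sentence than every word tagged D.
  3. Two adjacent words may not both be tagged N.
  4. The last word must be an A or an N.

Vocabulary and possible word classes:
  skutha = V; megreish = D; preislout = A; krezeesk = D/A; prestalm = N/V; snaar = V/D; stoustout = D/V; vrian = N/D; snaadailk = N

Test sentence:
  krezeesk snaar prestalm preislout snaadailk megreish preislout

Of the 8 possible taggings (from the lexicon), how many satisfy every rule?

Candidates per position — 1:krezeesk {D,A}; 2:snaar {V,D}; 3:prestalm {N,V}; 4:preislout {A}; 5:snaadailk {N}; 6:megreish {D}; 7:preislout {A}.
There are 8 candidate sequences in total.
The sequences that satisfy every rule: D D N A N D A; A V N A N D A; A D N A N D A.
Count = 3.

3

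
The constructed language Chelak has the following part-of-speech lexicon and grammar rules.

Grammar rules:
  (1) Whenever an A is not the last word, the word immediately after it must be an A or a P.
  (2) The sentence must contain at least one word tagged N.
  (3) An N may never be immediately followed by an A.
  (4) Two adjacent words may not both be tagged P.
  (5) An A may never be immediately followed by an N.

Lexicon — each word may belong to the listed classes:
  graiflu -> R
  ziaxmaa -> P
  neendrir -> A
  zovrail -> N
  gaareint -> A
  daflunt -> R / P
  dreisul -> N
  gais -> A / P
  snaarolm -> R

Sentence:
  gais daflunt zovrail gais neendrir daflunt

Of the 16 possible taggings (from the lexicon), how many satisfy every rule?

Candidates per position — 1:gais {A,P}; 2:daflunt {R,P}; 3:zovrail {N}; 4:gais {A,P}; 5:neendrir {A}; 6:daflunt {R,P}.
There are 16 candidate sequences in total.
The sequences that satisfy every rule: A P N P A P; P R N P A P.
Count = 2.

2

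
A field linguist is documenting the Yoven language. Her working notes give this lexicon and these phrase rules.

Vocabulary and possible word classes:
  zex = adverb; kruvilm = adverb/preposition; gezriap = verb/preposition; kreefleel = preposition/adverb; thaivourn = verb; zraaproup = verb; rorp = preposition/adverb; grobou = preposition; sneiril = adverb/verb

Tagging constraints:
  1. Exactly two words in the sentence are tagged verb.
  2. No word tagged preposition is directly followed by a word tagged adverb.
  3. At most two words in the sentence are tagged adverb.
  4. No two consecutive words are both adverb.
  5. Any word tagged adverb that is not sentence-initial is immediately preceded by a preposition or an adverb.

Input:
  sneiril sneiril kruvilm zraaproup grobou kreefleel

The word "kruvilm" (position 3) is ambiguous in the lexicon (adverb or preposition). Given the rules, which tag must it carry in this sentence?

Candidates per position — 1:sneiril {adverb,verb}; 2:sneiril {adverb,verb}; 3:kruvilm {adverb,preposition}; 4:zraaproup {verb}; 5:grobou {preposition}; 6:kreefleel {preposition,adverb}.
Position 6: tagging it adverb would leave rule 2 unsatisfiable, so it must be preposition.
Position 3: the remaining choice is settled jointly with positions 1, 2 — only preposition at position 3 is part of a tagging that satisfies every rule.
That leaves exactly one tagging: adverb verb preposition verb preposition preposition.
Checking: rule 1 satisfied; rule 2 satisfied; rule 3 satisfied; rule 4 satisfied; rule 5 satisfied.

preposition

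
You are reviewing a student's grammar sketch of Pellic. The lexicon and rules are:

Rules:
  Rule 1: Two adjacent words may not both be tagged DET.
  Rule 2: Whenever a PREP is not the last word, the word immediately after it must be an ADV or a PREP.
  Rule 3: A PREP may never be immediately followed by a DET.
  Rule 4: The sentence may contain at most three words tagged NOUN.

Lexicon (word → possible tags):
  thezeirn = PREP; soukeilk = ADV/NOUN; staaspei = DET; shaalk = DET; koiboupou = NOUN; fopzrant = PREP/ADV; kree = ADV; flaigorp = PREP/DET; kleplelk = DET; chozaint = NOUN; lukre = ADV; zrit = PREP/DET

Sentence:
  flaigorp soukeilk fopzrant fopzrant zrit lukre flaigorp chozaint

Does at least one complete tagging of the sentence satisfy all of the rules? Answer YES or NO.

Candidates per position — 1:flaigorp {PREP,DET}; 2:soukeilk {ADV,NOUN}; 3:fopzrant {PREP,ADV}; 4:fopzrant {PREP,ADV}; 5:zrit {PREP,DET}; 6:lukre {ADV}; 7:flaigorp {PREP,DET}; 8:chozaint {NOUN}.
One satisfying assignment: DET ADV ADV ADV PREP ADV DET NOUN.
Rule-by-rule: rule 1 ok; rule 2 ok; rule 3 ok; rule 4 ok.

YES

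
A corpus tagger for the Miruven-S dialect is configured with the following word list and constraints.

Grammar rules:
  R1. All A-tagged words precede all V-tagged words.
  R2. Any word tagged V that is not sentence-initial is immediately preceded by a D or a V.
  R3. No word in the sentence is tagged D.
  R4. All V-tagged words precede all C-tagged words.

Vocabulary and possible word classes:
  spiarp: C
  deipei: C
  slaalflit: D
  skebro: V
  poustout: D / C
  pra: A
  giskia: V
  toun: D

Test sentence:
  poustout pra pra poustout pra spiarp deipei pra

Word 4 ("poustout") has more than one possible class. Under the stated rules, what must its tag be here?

Candidates per position — 1:poustout {D,C}; 2:pra {A}; 3:pra {A}; 4:poustout {D,C}; 5:pra {A}; 6:spiarp {C}; 7:deipei {C}; 8:pra {A}.
Position 1: tagging it D would leave rule 3 unsatisfiable, so it must be C.
Position 4: tagging it D would leave rule 3 unsatisfiable, so it must be C.
So the tagging must be: C A A C A C C A.
Rule-by-rule: rule 1 ok; rule 2 ok; rule 3 ok; rule 4 ok.

C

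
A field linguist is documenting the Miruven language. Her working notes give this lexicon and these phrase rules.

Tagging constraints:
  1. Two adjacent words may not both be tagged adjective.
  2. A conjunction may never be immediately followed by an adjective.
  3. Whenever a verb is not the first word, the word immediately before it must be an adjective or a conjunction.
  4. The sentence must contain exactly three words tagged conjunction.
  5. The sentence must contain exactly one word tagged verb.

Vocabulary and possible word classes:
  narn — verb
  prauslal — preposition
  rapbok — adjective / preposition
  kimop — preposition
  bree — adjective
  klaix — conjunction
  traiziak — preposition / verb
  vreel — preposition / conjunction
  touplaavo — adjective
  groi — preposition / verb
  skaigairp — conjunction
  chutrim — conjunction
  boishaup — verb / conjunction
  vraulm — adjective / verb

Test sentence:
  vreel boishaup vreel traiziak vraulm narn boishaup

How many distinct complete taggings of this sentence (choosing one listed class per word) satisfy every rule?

2

Candidates per position — 1:vreel {preposition,conjunction}; 2:boishaup {verb,conjunction}; 3:vreel {preposition,conjunction}; 4:traiziak {preposition,verb}; 5:vraulm {adjective,verb}; 6:narn {verb}; 7:boishaup {verb,conjunction}.
There are 64 candidate sequences in total.
The sequences that satisfy every rule: preposition conjunction conjunction preposition adjective verb conjunction; conjunction conjunction preposition preposition adjective verb conjunction.
Count = 2.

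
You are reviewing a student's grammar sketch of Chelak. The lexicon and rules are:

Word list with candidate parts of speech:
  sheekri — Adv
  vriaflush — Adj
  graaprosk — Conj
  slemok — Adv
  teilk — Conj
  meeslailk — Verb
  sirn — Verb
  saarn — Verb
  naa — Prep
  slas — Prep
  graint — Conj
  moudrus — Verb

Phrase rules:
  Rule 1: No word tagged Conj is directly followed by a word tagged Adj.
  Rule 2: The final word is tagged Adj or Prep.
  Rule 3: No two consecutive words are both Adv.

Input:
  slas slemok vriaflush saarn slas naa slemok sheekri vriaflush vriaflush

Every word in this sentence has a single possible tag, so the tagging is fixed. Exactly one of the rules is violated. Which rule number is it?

Fixed tagging: Prep Adv Adj Verb Prep Prep Adv Adv Adj Adj.
Checking each rule: R1 ok, R2 ok, R3 fails.
Only rule 3 fails.

3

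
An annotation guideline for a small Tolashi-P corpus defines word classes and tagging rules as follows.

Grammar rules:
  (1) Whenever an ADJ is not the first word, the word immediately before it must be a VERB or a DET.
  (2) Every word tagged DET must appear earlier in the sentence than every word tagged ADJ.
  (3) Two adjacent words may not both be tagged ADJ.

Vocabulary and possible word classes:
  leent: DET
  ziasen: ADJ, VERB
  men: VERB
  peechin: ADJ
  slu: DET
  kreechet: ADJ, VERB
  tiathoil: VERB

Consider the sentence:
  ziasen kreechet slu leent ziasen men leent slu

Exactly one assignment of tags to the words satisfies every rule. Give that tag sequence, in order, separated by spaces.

Candidates per position — 1:ziasen {ADJ,VERB}; 2:kreechet {ADJ,VERB}; 3:slu {DET}; 4:leent {DET}; 5:ziasen {ADJ,VERB}; 6:men {VERB}; 7:leent {DET}; 8:slu {DET}.
If word 1 were ADJ, no tagging could satisfy rule 2; so word 1 is VERB.
If word 2 were ADJ, no tagging could satisfy rule 2; so word 2 is VERB.
If word 5 were ADJ, no tagging could satisfy rule 2; so word 5 is VERB.
That leaves exactly one tagging: VERB VERB DET DET VERB VERB DET DET.
Verifying each rule — rule 1 ✓; rule 2 ✓; rule 3 ✓.

VERB VERB DET DET VERB VERB DET DET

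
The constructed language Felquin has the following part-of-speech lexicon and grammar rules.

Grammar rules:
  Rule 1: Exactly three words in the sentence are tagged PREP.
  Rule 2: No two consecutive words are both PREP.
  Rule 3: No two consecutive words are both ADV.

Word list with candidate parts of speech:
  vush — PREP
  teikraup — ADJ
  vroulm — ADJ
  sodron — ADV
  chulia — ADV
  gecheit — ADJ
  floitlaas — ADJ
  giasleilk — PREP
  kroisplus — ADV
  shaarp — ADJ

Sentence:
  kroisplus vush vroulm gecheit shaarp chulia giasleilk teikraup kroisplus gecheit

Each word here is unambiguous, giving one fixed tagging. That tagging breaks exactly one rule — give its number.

1

Fixed tagging: ADV PREP ADJ ADJ ADJ ADV PREP ADJ ADV ADJ.
Rule check: R1 fail, R2 pass, R3 pass.
Only rule 1 fails.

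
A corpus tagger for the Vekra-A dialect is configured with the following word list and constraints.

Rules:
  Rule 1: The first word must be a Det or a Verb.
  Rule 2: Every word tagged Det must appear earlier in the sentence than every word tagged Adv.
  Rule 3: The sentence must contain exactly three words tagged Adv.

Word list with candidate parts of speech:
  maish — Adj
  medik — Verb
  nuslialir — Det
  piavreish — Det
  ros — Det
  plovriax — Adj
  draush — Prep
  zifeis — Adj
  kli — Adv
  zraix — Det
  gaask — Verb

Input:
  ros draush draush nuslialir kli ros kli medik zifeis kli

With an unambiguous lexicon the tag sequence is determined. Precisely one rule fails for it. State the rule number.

Fixed tagging: Det Prep Prep Det Adv Det Adv Verb Adj Adv.
Applying the rules: R1 ok, R2 fails, R3 ok.
Only rule 2 fails.

2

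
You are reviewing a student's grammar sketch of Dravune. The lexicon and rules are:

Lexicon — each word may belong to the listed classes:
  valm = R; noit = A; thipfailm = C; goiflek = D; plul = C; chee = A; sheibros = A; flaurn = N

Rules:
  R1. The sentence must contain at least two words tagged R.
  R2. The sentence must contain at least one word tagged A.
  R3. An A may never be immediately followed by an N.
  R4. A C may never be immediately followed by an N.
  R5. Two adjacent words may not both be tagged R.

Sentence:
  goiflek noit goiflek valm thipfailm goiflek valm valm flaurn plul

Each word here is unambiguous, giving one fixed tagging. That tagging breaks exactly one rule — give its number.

Fixed tagging: D A D R C D R R N C.
Applying the rules: R1 ✓, R2 ✓, R3 ✓, R4 ✓, R5 ✗.
Only rule 5 fails.

5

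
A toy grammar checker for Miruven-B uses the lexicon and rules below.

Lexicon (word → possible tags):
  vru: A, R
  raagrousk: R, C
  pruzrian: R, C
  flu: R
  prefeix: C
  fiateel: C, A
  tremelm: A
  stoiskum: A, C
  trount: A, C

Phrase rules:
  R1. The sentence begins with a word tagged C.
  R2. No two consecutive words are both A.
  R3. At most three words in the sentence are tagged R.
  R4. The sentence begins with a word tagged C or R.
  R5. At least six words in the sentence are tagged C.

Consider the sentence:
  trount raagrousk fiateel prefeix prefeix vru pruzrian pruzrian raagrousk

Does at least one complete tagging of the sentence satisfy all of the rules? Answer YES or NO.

Candidates per position — 1:trount {A,C}; 2:raagrousk {R,C}; 3:fiateel {C,A}; 4:prefeix {C}; 5:prefeix {C}; 6:vru {A,R}; 7:pruzrian {R,C}; 8:pruzrian {R,C}; 9:raagrousk {R,C}.
One satisfying assignment: C C C C C A C R R.
Checking: rule 1 ok; rule 2 ok; rule 3 ok; rule 4 ok; rule 5 ok.

YES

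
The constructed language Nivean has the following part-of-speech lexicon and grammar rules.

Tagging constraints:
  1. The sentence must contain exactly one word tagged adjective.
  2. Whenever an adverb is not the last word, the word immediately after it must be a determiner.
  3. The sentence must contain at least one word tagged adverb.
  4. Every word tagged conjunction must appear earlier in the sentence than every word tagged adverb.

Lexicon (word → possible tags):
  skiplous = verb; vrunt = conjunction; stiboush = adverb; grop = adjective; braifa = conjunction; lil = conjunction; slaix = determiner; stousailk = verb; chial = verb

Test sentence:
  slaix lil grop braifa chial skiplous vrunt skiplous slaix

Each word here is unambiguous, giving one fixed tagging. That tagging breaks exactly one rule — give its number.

3

Fixed tagging: determiner conjunction adjective conjunction verb verb conjunction verb determiner.
Rule check: R1 holds, R2 holds, R3 violated, R4 holds.
Only rule 3 fails.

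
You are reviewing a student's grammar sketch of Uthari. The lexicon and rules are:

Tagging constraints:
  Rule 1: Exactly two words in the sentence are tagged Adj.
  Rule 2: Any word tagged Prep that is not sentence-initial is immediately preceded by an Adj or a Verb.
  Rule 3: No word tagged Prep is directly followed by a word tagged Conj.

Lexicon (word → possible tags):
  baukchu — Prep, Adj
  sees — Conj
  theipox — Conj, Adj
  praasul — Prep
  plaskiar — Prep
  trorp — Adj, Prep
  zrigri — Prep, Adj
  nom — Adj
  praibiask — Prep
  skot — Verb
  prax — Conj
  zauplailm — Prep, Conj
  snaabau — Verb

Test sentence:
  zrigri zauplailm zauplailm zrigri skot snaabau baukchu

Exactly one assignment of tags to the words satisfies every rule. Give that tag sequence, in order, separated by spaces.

Candidates per position — 1:zrigri {Prep,Adj}; 2:zauplailm {Prep,Conj}; 3:zauplailm {Prep,Conj}; 4:zrigri {Prep,Adj}; 5:skot {Verb}; 6:snaabau {Verb}; 7:baukchu {Prep,Adj}.
If word 3 were Prep, no tagging could satisfy rule 2; so word 3 is Conj.
If word 4 were Prep, no tagging could satisfy rule 2; so word 4 is Adj.
If word 1 were Prep, no tagging could satisfy rule 3; so word 1 is Adj.
If word 2 were Prep, no tagging could satisfy rule 3; so word 2 is Conj.
If word 7 were Adj, no tagging could satisfy rule 1; so word 7 is Prep.
That leaves exactly one tagging: Adj Conj Conj Adj Verb Verb Prep.
Verifying each rule — rule 1 ok; rule 2 ok; rule 3 ok.

Adj Conj Conj Adj Verb Verb Prep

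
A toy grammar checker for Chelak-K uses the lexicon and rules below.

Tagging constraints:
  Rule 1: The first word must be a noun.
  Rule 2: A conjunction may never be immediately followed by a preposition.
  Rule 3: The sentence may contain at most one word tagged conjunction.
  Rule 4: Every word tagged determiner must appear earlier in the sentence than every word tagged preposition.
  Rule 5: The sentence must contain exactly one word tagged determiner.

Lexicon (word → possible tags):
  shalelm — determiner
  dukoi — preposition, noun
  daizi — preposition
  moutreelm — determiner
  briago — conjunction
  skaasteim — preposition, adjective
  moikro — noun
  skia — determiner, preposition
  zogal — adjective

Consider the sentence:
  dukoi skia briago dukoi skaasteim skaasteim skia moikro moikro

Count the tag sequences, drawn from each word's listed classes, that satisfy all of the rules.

4

Candidates per position — 1:dukoi {preposition,noun}; 2:skia {determiner,preposition}; 3:briago {conjunction}; 4:dukoi {preposition,noun}; 5:skaasteim {preposition,adjective}; 6:skaasteim {preposition,adjective}; 7:skia {determiner,preposition}; 8:moikro {noun}; 9:moikro {noun}.
There are 64 candidate sequences in total.
The sequences that satisfy every rule: noun determiner conjunction noun preposition preposition preposition noun noun; noun determiner conjunction noun preposition adjective preposition noun noun; noun determiner conjunction noun adjective preposition preposition noun noun; noun determiner conjunction noun adjective adjective preposition noun noun.
Count = 4.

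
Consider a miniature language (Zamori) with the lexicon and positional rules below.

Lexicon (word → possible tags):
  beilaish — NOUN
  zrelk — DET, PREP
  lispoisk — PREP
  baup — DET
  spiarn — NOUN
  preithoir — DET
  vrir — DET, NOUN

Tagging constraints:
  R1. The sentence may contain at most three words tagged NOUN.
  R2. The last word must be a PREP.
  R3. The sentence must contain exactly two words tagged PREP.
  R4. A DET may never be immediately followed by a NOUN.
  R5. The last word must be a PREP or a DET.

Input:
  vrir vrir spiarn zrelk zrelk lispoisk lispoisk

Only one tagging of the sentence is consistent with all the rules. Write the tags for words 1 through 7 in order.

NOUN NOUN NOUN DET DET PREP PREP

Candidates per position — 1:vrir {DET,NOUN}; 2:vrir {DET,NOUN}; 3:spiarn {NOUN}; 4:zrelk {DET,PREP}; 5:zrelk {DET,PREP}; 6:lispoisk {PREP}; 7:lispoisk {PREP}.
Position 1: DET is ruled out by rule 4; that leaves NOUN.
Position 2: DET is ruled out by rule 4; that leaves NOUN.
Position 4: PREP is ruled out by rule 3; that leaves DET.
Position 5: PREP is ruled out by rule 3; that leaves DET.
The only consistent sequence is: NOUN NOUN NOUN DET DET PREP PREP.
Rule-by-rule: rule 1 satisfied; rule 2 satisfied; rule 3 satisfied; rule 4 satisfied; rule 5 satisfied.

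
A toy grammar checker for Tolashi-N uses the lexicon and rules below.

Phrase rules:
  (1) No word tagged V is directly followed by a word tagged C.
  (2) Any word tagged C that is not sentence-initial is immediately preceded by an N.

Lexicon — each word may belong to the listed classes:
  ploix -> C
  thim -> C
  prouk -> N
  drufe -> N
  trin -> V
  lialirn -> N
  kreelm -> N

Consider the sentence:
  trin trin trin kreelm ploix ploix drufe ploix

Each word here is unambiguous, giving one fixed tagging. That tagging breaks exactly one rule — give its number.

Fixed tagging: V V V N C C N C.
Checking each rule: R1 pass, R2 fail.
Only rule 2 fails.

2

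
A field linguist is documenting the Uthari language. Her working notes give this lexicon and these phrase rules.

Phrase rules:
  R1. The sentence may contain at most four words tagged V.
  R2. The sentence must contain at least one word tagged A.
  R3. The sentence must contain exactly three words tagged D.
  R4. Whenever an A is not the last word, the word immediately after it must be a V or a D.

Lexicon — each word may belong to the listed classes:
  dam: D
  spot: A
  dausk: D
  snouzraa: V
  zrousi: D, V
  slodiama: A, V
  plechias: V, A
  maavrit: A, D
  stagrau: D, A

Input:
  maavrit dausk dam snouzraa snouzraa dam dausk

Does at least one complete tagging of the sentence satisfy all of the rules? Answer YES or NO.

Candidates per position — 1:maavrit {A,D}; 2:dausk {D}; 3:dam {D}; 4:snouzraa {V}; 5:snouzraa {V}; 6:dam {D}; 7:dausk {D}.
Rule 3 cannot be satisfied by any choice of tags from the lexicon.
So there is no consistent tagging.

NO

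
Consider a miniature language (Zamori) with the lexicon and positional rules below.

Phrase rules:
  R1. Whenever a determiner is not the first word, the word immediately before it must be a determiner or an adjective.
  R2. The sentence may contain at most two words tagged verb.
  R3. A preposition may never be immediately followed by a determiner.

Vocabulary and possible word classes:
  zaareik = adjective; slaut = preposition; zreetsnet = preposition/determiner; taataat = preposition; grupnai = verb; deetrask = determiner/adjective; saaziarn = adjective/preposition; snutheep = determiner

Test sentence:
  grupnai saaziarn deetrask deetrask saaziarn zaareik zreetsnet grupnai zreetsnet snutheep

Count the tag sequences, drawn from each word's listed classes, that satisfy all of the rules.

0

Candidates per position — 1:grupnai {verb}; 2:saaziarn {adjective,preposition}; 3:deetrask {determiner,adjective}; 4:deetrask {determiner,adjective}; 5:saaziarn {adjective,preposition}; 6:zaareik {adjective}; 7:zreetsnet {preposition,determiner}; 8:grupnai {verb}; 9:zreetsnet {preposition,determiner}; 10:snutheep {determiner}.
There are 64 candidate sequences in total.
Rule 1 cannot be satisfied by any choice of tags from the lexicon.
So there is no consistent tagging.
Count = 0.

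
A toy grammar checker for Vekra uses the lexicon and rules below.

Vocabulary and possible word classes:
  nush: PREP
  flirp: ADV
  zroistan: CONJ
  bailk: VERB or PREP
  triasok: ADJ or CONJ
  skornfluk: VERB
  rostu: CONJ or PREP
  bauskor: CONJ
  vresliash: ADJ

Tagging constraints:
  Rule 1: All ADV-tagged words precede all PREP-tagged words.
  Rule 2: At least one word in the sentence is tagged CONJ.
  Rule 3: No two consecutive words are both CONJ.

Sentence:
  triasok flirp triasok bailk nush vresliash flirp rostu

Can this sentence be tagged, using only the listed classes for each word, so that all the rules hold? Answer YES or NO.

NO

Candidates per position — 1:triasok {ADJ,CONJ}; 2:flirp {ADV}; 3:triasok {ADJ,CONJ}; 4:bailk {VERB,PREP}; 5:nush {PREP}; 6:vresliash {ADJ}; 7:flirp {ADV}; 8:rostu {CONJ,PREP}.
Rule 1 cannot be satisfied by any choice of tags from the lexicon.
So there is no consistent tagging.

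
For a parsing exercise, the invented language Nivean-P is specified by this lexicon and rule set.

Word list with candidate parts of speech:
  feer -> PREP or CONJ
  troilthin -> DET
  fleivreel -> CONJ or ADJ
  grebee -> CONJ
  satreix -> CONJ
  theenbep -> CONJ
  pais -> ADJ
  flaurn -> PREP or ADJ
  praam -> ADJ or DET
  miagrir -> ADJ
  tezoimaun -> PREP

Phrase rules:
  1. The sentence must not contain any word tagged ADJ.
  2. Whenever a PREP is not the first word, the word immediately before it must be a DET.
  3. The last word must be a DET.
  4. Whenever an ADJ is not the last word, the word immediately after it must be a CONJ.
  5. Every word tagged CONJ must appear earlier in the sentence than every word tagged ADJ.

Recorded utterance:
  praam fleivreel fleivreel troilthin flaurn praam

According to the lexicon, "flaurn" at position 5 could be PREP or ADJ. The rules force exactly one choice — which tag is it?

PREP

Candidates per position — 1:praam {ADJ,DET}; 2:fleivreel {CONJ,ADJ}; 3:fleivreel {CONJ,ADJ}; 4:troilthin {DET}; 5:flaurn {PREP,ADJ}; 6:praam {ADJ,DET}.
If word 1 were ADJ, no tagging could satisfy rule 1; so word 1 is DET.
If word 2 were ADJ, no tagging could satisfy rule 1; so word 2 is CONJ.
If word 3 were ADJ, no tagging could satisfy rule 1; so word 3 is CONJ.
If word 5 were ADJ, no tagging could satisfy rule 1; so word 5 is PREP.
If word 6 were ADJ, no tagging could satisfy rule 1; so word 6 is DET.
That leaves exactly one tagging: DET CONJ CONJ DET PREP DET.
Rule-by-rule: rule 1 ✓; rule 2 ✓; rule 3 ✓; rule 4 ✓; rule 5 ✓.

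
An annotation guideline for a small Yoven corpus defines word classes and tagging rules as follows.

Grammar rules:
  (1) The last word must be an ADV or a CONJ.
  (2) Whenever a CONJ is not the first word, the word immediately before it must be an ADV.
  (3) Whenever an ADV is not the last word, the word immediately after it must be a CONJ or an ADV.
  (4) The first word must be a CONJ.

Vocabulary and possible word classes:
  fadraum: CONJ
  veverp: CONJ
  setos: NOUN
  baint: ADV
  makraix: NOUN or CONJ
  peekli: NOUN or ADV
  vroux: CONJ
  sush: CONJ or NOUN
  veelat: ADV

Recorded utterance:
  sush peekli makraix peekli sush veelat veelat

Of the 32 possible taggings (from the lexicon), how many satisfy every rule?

Candidates per position — 1:sush {CONJ,NOUN}; 2:peekli {NOUN,ADV}; 3:makraix {NOUN,CONJ}; 4:peekli {NOUN,ADV}; 5:sush {CONJ,NOUN}; 6:veelat {ADV}; 7:veelat {ADV}.
There are 32 candidate sequences in total.
The sequences that satisfy every rule: CONJ NOUN NOUN NOUN NOUN ADV ADV; CONJ NOUN NOUN ADV CONJ ADV ADV; CONJ ADV CONJ NOUN NOUN ADV ADV; CONJ ADV CONJ ADV CONJ ADV ADV.
Count = 4.

4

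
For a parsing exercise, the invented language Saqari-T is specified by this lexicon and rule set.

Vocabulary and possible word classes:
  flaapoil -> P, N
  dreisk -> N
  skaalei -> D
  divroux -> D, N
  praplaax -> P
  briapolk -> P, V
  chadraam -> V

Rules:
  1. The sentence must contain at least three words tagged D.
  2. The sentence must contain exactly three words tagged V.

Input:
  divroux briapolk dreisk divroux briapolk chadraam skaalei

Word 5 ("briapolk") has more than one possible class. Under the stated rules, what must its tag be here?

Candidates per position — 1:divroux {D,N}; 2:briapolk {P,V}; 3:dreisk {N}; 4:divroux {D,N}; 5:briapolk {P,V}; 6:chadraam {V}; 7:skaalei {D}.
If word 1 were N, no tagging could satisfy rule 1; so word 1 is D.
If word 2 were P, no tagging could satisfy rule 2; so word 2 is V.
If word 4 were N, no tagging could satisfy rule 1; so word 4 is D.
If word 5 were P, no tagging could satisfy rule 2; so word 5 is V.
The only consistent sequence is: D V N D V V D.
Verifying each rule — rule 1 holds; rule 2 holds.

V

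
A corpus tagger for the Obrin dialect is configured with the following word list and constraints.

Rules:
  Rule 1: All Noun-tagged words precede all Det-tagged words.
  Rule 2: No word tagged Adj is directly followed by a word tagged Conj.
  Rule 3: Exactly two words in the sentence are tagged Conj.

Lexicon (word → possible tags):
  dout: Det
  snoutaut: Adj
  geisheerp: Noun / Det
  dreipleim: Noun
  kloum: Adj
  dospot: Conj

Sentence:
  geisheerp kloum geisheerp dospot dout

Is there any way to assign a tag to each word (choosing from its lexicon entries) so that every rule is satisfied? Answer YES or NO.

Candidates per position — 1:geisheerp {Noun,Det}; 2:kloum {Adj}; 3:geisheerp {Noun,Det}; 4:dospot {Conj}; 5:dout {Det}.
Rule 3 cannot be satisfied by any choice of tags from the lexicon.
So there is no consistent tagging.

NO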